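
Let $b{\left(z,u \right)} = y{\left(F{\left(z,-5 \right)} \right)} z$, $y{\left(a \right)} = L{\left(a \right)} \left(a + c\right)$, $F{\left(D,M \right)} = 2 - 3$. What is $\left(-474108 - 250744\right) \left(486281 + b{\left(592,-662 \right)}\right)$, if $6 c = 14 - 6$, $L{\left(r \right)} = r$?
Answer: $- \frac{1057016153852}{3} \approx -3.5234 \cdot 10^{11}$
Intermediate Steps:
$c = \frac{4}{3}$ ($c = \frac{14 - 6}{6} = \frac{1}{6} \cdot 8 = \frac{4}{3} \approx 1.3333$)
$F{\left(D,M \right)} = -1$ ($F{\left(D,M \right)} = 2 - 3 = -1$)
$y{\left(a \right)} = a \left(\frac{4}{3} + a\right)$ ($y{\left(a \right)} = a \left(a + \frac{4}{3}\right) = a \left(\frac{4}{3} + a\right)$)
$b{\left(z,u \right)} = - \frac{z}{3}$ ($b{\left(z,u \right)} = \frac{1}{3} \left(-1\right) \left(4 + 3 \left(-1\right)\right) z = \frac{1}{3} \left(-1\right) \left(4 - 3\right) z = \frac{1}{3} \left(-1\right) 1 z = - \frac{z}{3}$)
$\left(-474108 - 250744\right) \left(486281 + b{\left(592,-662 \right)}\right) = \left(-474108 - 250744\right) \left(486281 - \frac{592}{3}\right) = - 724852 \left(486281 - \frac{592}{3}\right) = \left(-724852\right) \frac{1458251}{3} = - \frac{1057016153852}{3}$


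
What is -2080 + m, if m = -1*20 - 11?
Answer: -2111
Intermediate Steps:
m = -31 (m = -20 - 11 = -31)
-2080 + m = -2080 - 31 = -2111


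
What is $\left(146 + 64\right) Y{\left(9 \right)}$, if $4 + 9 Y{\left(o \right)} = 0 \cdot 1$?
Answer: $- \frac{280}{3} \approx -93.333$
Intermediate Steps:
$Y{\left(o \right)} = - \frac{4}{9}$ ($Y{\left(o \right)} = - \frac{4}{9} + \frac{0 \cdot 1}{9} = - \frac{4}{9} + \frac{1}{9} \cdot 0 = - \frac{4}{9} + 0 = - \frac{4}{9}$)
$\left(146 + 64\right) Y{\left(9 \right)} = \left(146 + 64\right) \left(- \frac{4}{9}\right) = 210 \left(- \frac{4}{9}\right) = - \frac{280}{3}$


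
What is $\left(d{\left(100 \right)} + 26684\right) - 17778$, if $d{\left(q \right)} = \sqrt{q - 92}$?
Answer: $8906 + 2 \sqrt{2} \approx 8908.8$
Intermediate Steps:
$d{\left(q \right)} = \sqrt{-92 + q}$
$\left(d{\left(100 \right)} + 26684\right) - 17778 = \left(\sqrt{-92 + 100} + 26684\right) - 17778 = \left(\sqrt{8} + 26684\right) - 17778 = \left(2 \sqrt{2} + 26684\right) - 17778 = \left(26684 + 2 \sqrt{2}\right) - 17778 = 8906 + 2 \sqrt{2}$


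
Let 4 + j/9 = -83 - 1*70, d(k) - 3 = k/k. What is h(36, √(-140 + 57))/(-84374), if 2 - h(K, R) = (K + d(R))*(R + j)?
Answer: -28261/42187 + 20*I*√83/42187 ≈ -0.6699 + 0.0043191*I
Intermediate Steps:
d(k) = 4 (d(k) = 3 + k/k = 3 + 1 = 4)
j = -1413 (j = -36 + 9*(-83 - 1*70) = -36 + 9*(-83 - 70) = -36 + 9*(-153) = -36 - 1377 = -1413)
h(K, R) = 2 - (-1413 + R)*(4 + K) (h(K, R) = 2 - (K + 4)*(R - 1413) = 2 - (4 + K)*(-1413 + R) = 2 - (-1413 + R)*(4 + K))
h(36, √(-140 + 57))/(-84374) = (5654 - 4*√(-140 + 57) + 1413*36 - 1*36*√(-140 + 57))/(-84374) = (5654 - 4*I*√83 + 50868 - 1*36*√(-83))*(-1/84374) = (5654 - 4*I*√83 + 50868 - 1*36*I*√83)*(-1/84374) = (5654 - 4*I*√83 + 50868 - 36*I*√83)*(-1/84374) = (56522 - 40*I*√83)*(-1/84374) = -28261/42187 + 20*I*√83/42187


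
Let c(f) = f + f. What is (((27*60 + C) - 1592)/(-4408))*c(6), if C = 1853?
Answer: -297/58 ≈ -5.1207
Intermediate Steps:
c(f) = 2*f
(((27*60 + C) - 1592)/(-4408))*c(6) = (((27*60 + 1853) - 1592)/(-4408))*(2*6) = (((1620 + 1853) - 1592)*(-1/4408))*12 = ((3473 - 1592)*(-1/4408))*12 = (1881*(-1/4408))*12 = -99/232*12 = -297/58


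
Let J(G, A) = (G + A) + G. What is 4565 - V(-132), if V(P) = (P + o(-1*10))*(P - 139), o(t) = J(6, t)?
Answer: -30665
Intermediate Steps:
J(G, A) = A + 2*G (J(G, A) = (A + G) + G = A + 2*G)
o(t) = 12 + t (o(t) = t + 2*6 = t + 12 = 12 + t)
V(P) = (-139 + P)*(2 + P) (V(P) = (P + (12 - 1*10))*(P - 139) = (P + (12 - 10))*(-139 + P) = (P + 2)*(-139 + P) = (2 + P)*(-139 + P) = (-139 + P)*(2 + P))
4565 - V(-132) = 4565 - (-278 + (-132)**2 - 137*(-132)) = 4565 - (-278 + 17424 + 18084) = 4565 - 1*35230 = 4565 - 35230 = -30665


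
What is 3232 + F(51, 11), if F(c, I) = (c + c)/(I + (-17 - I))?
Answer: 3226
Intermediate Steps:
F(c, I) = -2*c/17 (F(c, I) = (2*c)/(-17) = (2*c)*(-1/17) = -2*c/17)
3232 + F(51, 11) = 3232 - 2/17*51 = 3232 - 6 = 3226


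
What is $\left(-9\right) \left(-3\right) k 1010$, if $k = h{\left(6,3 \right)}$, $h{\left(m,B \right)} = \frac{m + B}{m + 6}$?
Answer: $\frac{40905}{2} \approx 20453.0$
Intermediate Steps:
$h{\left(m,B \right)} = \frac{B + m}{6 + m}$
$k = \frac{3}{4}$ ($k = \frac{3 + 6}{6 + 6} = \frac{1}{12} \cdot 9 = \frac{3}{4} \approx 0.75$)
$\left(-9\right) \left(-3\right) k 1010 = \left(-9\right) \left(-3\right) \frac{3}{4} \cdot 1010 = 27 \cdot \frac{3}{4} \cdot 1010 = \frac{81}{4} \cdot 1010 = \frac{40905}{2}$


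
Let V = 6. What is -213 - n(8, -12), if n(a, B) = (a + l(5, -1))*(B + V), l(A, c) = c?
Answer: -171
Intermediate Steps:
n(a, B) = (-1 + a)*(6 + B) (n(a, B) = (a - 1)*(B + 6) = (-1 + a)*(6 + B))
-213 - n(8, -12) = -213 - (-6 - 1*(-12) + 6*8 - 12*8) = -213 - (-6 + 12 + 48 - 96) = -213 - 1*(-42) = -213 + 42 = -171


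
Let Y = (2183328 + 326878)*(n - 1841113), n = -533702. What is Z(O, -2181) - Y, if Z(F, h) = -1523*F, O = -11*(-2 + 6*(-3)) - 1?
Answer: 5961274528353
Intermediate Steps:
O = 219 (O = -11*(-2 - 18) - 1 = -11*(-20) - 1 = 220 - 1 = 219)
Y = -5961274861890 (Y = (2183328 + 326878)*(-533702 - 1841113) = 2510206*(-2374815) = -5961274861890)
Z(O, -2181) - Y = -1523*219 - 1*(-5961274861890) = -333537 + 5961274861890 = 5961274528353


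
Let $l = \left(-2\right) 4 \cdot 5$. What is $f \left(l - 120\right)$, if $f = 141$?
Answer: $-22560$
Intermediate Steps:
$l = -40$ ($l = \left(-8\right) 5 = -40$)
$f \left(l - 120\right) = 141 \left(-40 - 120\right) = 141 \left(-160\right) = -22560$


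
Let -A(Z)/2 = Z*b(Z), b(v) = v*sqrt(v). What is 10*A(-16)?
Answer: -20480*I ≈ -20480.0*I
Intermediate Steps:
b(v) = v**(3/2)
A(Z) = -2*Z**(5/2) (A(Z) = -2*Z*Z**(3/2) = -2*Z**(5/2))
10*A(-16) = 10*(-2048*I) = -20480*I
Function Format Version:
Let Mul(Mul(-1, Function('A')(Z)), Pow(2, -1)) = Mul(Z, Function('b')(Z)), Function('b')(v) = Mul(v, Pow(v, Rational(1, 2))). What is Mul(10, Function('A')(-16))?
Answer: Mul(-20480, I) ≈ Mul(-20480., I)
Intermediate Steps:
Function('b')(v) = Pow(v, Rational(3, 2))
Function('A')(Z) = Mul(-2, Pow(Z, Rational(5, 2))) (Function('A')(Z) = Mul(-2, Mul(Z, Pow(Z, Rational(3, 2)))) = Mul(-2, Pow(Z, Rational(5, 2))))
Mul(10, Function('A')(-16)) = Mul(10, Mul(-2, Pow(-16, Rational(5, 2)))) = Mul(10, Mul(-2, Mul(1024, I))) = Mul(10, Mul(-2048, I)) = Mul(-20480, I)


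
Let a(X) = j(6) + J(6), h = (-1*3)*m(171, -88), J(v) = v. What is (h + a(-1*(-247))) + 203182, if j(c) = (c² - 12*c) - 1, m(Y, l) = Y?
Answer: 202638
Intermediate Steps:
j(c) = -1 + c² - 12*c
h = -513 (h = -1*3*171 = -3*171 = -513)
a(X) = -31 (a(X) = (-1 + 6² - 12*6) + 6 = (-1 + 36 - 72) + 6 = -37 + 6 = -31)
(h + a(-1*(-247))) + 203182 = (-513 - 31) + 203182 = -544 + 203182 = 202638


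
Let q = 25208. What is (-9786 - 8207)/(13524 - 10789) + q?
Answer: 68925887/2735 ≈ 25201.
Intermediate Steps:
(-9786 - 8207)/(13524 - 10789) + q = (-9786 - 8207)/(13524 - 10789) + 25208 = -17993/2735 + 25208 = 68925887/2735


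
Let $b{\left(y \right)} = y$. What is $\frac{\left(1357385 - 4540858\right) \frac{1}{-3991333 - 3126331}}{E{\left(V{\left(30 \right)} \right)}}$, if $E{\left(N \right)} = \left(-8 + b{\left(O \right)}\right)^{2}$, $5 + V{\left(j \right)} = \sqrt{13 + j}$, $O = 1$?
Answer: $\frac{3183473}{348765536} \approx 0.0091278$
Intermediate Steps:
$V{\left(j \right)} = -5 + \sqrt{13 + j}$
$E{\left(N \right)} = 49$ ($E{\left(N \right)} = \left(-8 + 1\right)^{2} = \left(-7\right)^{2} = 49$)
$\frac{\left(1357385 - 4540858\right) \frac{1}{-3991333 - 3126331}}{E{\left(V{\left(30 \right)} \right)}} = \frac{\left(1357385 - 4540858\right) \frac{1}{-3991333 - 3126331}}{49} = - \frac{3183473}{-7117664} \cdot \frac{1}{49} = \left(-3183473\right) \left(- \frac{1}{7117664}\right) \frac{1}{49} = \frac{3183473}{7117664} \cdot \frac{1}{49} = \frac{3183473}{348765536}$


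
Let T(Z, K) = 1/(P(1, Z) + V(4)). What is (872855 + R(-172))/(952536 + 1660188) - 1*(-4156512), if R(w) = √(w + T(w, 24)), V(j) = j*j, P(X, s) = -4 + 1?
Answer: 10859819531543/2612724 + I*√29055/33965412 ≈ 4.1565e+6 + 5.0185e-6*I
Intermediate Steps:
P(X, s) = -3
V(j) = j²
T(Z, K) = 1/13 (T(Z, K) = 1/(-3 + 4²) = 1/(-3 + 16) = 1/13)
R(w) = √(1/13 + w) (R(w) = √(w + 1/13) = √(1/13 + w))
(872855 + R(-172))/(952536 + 1660188) - 1*(-4156512) = (872855 + √(13 + 169*(-172))/13)/(952536 + 1660188) - 1*(-4156512) = (872855 + √(13 - 29068)/13)/2612724 + 4156512 = (872855 + √(-29055)/13)*(1/2612724) + 4156512 = (872855 + (I*√29055)/13)*(1/2612724) + 4156512 = (872855 + I*√29055/13)*(1/2612724) + 4156512 = (872855/2612724 + I*√29055/33965412) + 4156512 = 10859819531543/2612724 + I*√29055/33965412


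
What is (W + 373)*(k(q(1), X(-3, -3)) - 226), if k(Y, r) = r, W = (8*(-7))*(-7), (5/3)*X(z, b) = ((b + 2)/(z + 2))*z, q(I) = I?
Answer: -174267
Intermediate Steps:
X(z, b) = 3*z*(2 + b)/(5*(2 + z)) (X(z, b) = 3*(((b + 2)/(z + 2))*z)/5 = 3*(((2 + b)/(2 + z))*z)/5 = 3*(z*(2 + b)/(2 + z))/5 = 3*z*(2 + b)/(5*(2 + z)))
W = 392 (W = -56*(-7) = 392)
(W + 373)*(k(q(1), X(-3, -3)) - 226) = (392 + 373)*((⅗)*(-3)*(2 - 3)/(2 - 3) - 226) = 765*((⅗)*(-3)*(-1)/(-1) - 226) = 765*((⅗)*(-3)*(-1)*(-1) - 226) = 765*(-9/5 - 226) = 765*(-1139/5) = -174267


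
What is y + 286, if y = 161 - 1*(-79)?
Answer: 526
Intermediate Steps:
y = 240 (y = 161 + 79 = 240)
y + 286 = 240 + 286 = 526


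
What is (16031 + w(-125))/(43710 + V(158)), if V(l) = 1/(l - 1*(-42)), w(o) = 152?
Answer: 3236600/8742001 ≈ 0.37024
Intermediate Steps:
V(l) = 1/(42 + l) (V(l) = 1/(l + 42) = 1/(42 + l))
(16031 + w(-125))/(43710 + V(158)) = (16031 + 152)/(43710 + 1/(42 + 158)) = 16183/(43710 + 1/200) = 16183/(8742001/200) = 16183*(200/8742001) = 3236600/8742001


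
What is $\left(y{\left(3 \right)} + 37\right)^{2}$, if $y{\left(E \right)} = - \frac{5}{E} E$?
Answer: $1024$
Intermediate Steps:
$y{\left(E \right)} = -5$
$\left(y{\left(3 \right)} + 37\right)^{2} = \left(-5 + 37\right)^{2} = 32^{2} = 1024$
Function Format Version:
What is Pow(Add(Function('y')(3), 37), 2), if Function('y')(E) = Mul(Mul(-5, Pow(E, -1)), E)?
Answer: 1024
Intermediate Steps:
Function('y')(E) = -5
Pow(Add(Function('y')(3), 37), 2) = Pow(Add(-5, 37), 2) = Pow(32, 2) = 1024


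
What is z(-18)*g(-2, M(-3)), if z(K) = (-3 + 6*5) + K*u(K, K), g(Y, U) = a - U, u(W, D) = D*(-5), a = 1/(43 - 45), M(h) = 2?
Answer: 7965/2 ≈ 3982.5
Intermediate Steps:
a = -½ (a = 1/(-2) = -½ ≈ -0.50000)
u(W, D) = -5*D
g(Y, U) = -½ - U
z(K) = 27 - 5*K² (z(K) = (-3 + 6*5) + K*(-5*K) = (-3 + 30) - 5*K² = 27 - 5*K²)
z(-18)*g(-2, M(-3)) = (27 - 5*(-18)²)*(-½ - 1*2) = (27 - 5*324)*(-½ - 2) = (27 - 1620)*(-5/2) = -1593*(-5/2) = 7965/2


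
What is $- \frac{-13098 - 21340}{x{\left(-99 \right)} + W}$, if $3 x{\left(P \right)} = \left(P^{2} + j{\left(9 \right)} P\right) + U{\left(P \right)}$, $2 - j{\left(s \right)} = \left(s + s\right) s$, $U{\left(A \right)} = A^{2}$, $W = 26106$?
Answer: $\frac{17219}{18960} \approx 0.90818$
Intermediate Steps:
$j{\left(s \right)} = 2 - 2 s^{2}$ ($j{\left(s \right)} = 2 - \left(s + s\right) s = 2 - 2 s s = 2 - 2 s^{2}$)
$x{\left(P \right)} = - \frac{160 P}{3} + \frac{2 P^{2}}{3}$ ($x{\left(P \right)} = \frac{\left(P^{2} + \left(2 - 2 \cdot 9^{2}\right) P\right) + P^{2}}{3} = \frac{\left(P^{2} + \left(2 - 162\right) P\right) + P^{2}}{3} = \frac{\left(P^{2} - 160 P\right) + P^{2}}{3} = \frac{- 160 P + 2 P^{2}}{3} = - \frac{160 P}{3} + \frac{2 P^{2}}{3}$)
$- \frac{-13098 - 21340}{x{\left(-99 \right)} + W} = - \frac{-13098 - 21340}{\frac{2}{3} \left(-99\right) \left(-80 - 99\right) + 26106} = - \frac{-34438}{\frac{2}{3} \left(-99\right) \left(-179\right) + 26106} = - \frac{-34438}{11814 + 26106} = - \frac{-34438}{37920} = \left(-1\right) \left(- \frac{17219}{18960}\right) = \frac{17219}{18960}$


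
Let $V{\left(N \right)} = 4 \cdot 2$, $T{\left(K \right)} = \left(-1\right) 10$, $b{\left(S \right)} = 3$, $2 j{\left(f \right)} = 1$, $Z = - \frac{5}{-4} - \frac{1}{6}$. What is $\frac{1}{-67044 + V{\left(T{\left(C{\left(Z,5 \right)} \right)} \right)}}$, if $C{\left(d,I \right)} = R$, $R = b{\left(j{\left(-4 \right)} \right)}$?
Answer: $- \frac{1}{67036} \approx -1.4917 \cdot 10^{-5}$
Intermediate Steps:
$Z = \frac{13}{12}$ ($Z = \left(-5\right) \left(- \frac{1}{4}\right) - \frac{1}{6} = \frac{5}{4} - \frac{1}{6} = \frac{13}{12} \approx 1.0833$)
$j{\left(f \right)} = \frac{1}{2}$ ($j{\left(f \right)} = \frac{1}{2} \cdot 1 = \frac{1}{2}$)
$R = 3$
$C{\left(d,I \right)} = 3$
$T{\left(K \right)} = -10$
$V{\left(N \right)} = 8$
$\frac{1}{-67044 + V{\left(T{\left(C{\left(Z,5 \right)} \right)} \right)}} = \frac{1}{-67044 + 8} = \frac{1}{-67036} = - \frac{1}{67036}$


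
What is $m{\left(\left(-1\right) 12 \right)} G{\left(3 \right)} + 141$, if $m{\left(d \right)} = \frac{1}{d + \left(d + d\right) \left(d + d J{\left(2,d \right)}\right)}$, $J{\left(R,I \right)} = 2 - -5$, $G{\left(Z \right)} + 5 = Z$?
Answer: $\frac{161585}{1146} \approx 141.0$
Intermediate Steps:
$G{\left(Z \right)} = -5 + Z$
$J{\left(R,I \right)} = 7$ ($J{\left(R,I \right)} = 2 + 5 = 7$)
$m{\left(d \right)} = \frac{1}{d + 16 d^{2}}$ ($m{\left(d \right)} = \frac{1}{d + \left(d + d\right) \left(d + d 7\right)} = \frac{1}{d + 2 d \left(d + 7 d\right)} = \frac{1}{d + 2 d 8 d} = \frac{1}{d + 16 d^{2}}$)
$m{\left(\left(-1\right) 12 \right)} G{\left(3 \right)} + 141 = \frac{1}{\left(-1\right) 12 \left(1 + 16 \left(\left(-1\right) 12\right)\right)} \left(-5 + 3\right) + 141 = \frac{1}{\left(-12\right) \left(1 + 16 \left(-12\right)\right)} \left(-2\right) + 141 = - \frac{1}{12 \left(1 - 192\right)} \left(-2\right) + 141 = - \frac{1}{12 \left(-191\right)} \left(-2\right) + 141 = \left(- \frac{1}{12}\right) \left(- \frac{1}{191}\right) \left(-2\right) + 141 = \frac{1}{2292} \left(-2\right) + 141 = - \frac{1}{1146} + 141 = \frac{161585}{1146}$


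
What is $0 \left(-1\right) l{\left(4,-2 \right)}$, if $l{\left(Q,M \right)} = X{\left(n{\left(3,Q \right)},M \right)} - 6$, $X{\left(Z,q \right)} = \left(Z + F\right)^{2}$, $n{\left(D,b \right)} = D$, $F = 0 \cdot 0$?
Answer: $0$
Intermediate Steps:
$F = 0$
$X{\left(Z,q \right)} = Z^{2}$ ($X{\left(Z,q \right)} = \left(Z + 0\right)^{2} = Z^{2}$)
$l{\left(Q,M \right)} = 3$ ($l{\left(Q,M \right)} = 3^{2} - 6 = 9 - 6 = 3$)
$0 \left(-1\right) l{\left(4,-2 \right)} = 0 \left(-1\right) 3 = 0 \cdot 3 = 0$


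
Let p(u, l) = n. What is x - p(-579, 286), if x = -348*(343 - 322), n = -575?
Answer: -6733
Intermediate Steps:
p(u, l) = -575
x = -7308 (x = -348*21 = -7308)
x - p(-579, 286) = -7308 - 1*(-575) = -7308 + 575 = -6733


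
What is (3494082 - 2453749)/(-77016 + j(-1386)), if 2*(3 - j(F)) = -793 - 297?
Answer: -148619/10924 ≈ -13.605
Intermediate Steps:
j(F) = 548 (j(F) = 3 - (-793 - 297)/2 = 3 - ½*(-1090) = 3 + 545 = 548)
(3494082 - 2453749)/(-77016 + j(-1386)) = (3494082 - 2453749)/(-77016 + 548) = 1040333/(-76468) = 1040333*(-1/76468) = -148619/10924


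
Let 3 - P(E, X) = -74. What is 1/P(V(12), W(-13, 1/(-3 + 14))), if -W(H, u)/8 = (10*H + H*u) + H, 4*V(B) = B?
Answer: 1/77 ≈ 0.012987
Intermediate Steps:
V(B) = B/4
W(H, u) = -88*H - 8*H*u (W(H, u) = -8*((10*H + H*u) + H) = -8*(11*H + H*u) = -88*H - 8*H*u)
P(E, X) = 77 (P(E, X) = 3 - 1*(-74) = 3 + 74 = 77)
1/P(V(12), W(-13, 1/(-3 + 14))) = 1/77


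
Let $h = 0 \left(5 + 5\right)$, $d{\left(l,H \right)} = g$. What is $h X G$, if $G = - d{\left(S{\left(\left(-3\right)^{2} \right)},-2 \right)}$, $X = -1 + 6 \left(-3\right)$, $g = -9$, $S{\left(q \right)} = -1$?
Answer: $0$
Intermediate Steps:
$d{\left(l,H \right)} = -9$
$X = -19$ ($X = -1 - 18 = -19$)
$G = 9$ ($G = \left(-1\right) \left(-9\right) = 9$)
$h = 0$ ($h = 0 \cdot 10 = 0$)
$h X G = 0 \left(-19\right) 9 = 0 \cdot 9 = 0$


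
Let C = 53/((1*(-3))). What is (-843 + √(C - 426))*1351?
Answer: -1138893 + 14861*I*√33/3 ≈ -1.1389e+6 + 28457.0*I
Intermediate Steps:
C = -53/3 (C = 53/(-3) = 53*(-⅓) = -53/3 ≈ -17.667)
(-843 + √(C - 426))*1351 = (-843 + √(-53/3 - 426))*1351 = (-843 + √(-1331/3))*1351 = (-843 + 11*I*√33/3)*1351 = -1138893 + 14861*I*√33/3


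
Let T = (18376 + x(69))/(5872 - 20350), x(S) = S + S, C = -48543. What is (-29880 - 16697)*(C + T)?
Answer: 16367718307618/7239 ≈ 2.2610e+9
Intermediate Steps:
x(S) = 2*S
T = -9257/7239 (T = (18376 + 2*69)/(5872 - 20350) = (18376 + 138)/(-14478) = 18514*(-1/14478) = -9257/7239 ≈ -1.2788)
(-29880 - 16697)*(C + T) = (-29880 - 16697)*(-48543 - 9257/7239) = -46577*(-351412034/7239) = 16367718307618/7239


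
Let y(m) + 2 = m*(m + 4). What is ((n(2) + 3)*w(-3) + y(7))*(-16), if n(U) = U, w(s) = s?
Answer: -960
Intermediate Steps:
y(m) = -2 + m*(4 + m) (y(m) = -2 + m*(m + 4) = -2 + m*(4 + m))
((n(2) + 3)*w(-3) + y(7))*(-16) = ((2 + 3)*(-3) + (-2 + 7² + 4*7))*(-16) = (5*(-3) + (-2 + 49 + 28))*(-16) = (-15 + 75)*(-16) = 60*(-16) = -960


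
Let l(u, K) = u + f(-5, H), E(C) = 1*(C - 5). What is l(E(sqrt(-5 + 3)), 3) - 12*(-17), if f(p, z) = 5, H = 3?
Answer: 204 + I*sqrt(2) ≈ 204.0 + 1.4142*I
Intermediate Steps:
E(C) = -5 + C (E(C) = 1*(-5 + C) = -5 + C)
l(u, K) = 5 + u (l(u, K) = u + 5 = 5 + u)
l(E(sqrt(-5 + 3)), 3) - 12*(-17) = (5 + (-5 + sqrt(-5 + 3))) - 12*(-17) = (5 + (-5 + sqrt(-2))) + 204 = (5 + (-5 + I*sqrt(2))) + 204 = I*sqrt(2) + 204 = 204 + I*sqrt(2)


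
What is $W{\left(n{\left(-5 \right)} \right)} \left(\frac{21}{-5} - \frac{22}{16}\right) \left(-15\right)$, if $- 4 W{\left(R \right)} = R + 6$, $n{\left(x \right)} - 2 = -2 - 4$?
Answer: $- \frac{669}{16} \approx -41.813$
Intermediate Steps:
$n{\left(x \right)} = -4$ ($n{\left(x \right)} = 2 - 6 = -4$)
$W{\left(R \right)} = - \frac{3}{2} - \frac{R}{4}$ ($W{\left(R \right)} = - \frac{R + 6}{4} = - \frac{6 + R}{4} = - \frac{3}{2} - \frac{R}{4}$)
$W{\left(n{\left(-5 \right)} \right)} \left(\frac{21}{-5} - \frac{22}{16}\right) \left(-15\right) = \left(- \frac{3}{2} - -1\right) \left(\frac{21}{-5} - \frac{22}{16}\right) \left(-15\right) = \left(- \frac{3}{2} + 1\right) \left(21 \left(- \frac{1}{5}\right) - \frac{11}{8}\right) \left(-15\right) = - \frac{- \frac{21}{5} - \frac{11}{8}}{2} \left(-15\right) = \left(- \frac{1}{2}\right) \left(- \frac{223}{40}\right) \left(-15\right) = \frac{223}{80} \left(-15\right) = - \frac{669}{16}$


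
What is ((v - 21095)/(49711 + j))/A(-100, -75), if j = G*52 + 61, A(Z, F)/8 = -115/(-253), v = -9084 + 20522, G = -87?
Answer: -106227/1809920 ≈ -0.058692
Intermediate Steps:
v = 11438
A(Z, F) = 40/11 (A(Z, F) = 8*(-115/(-253)) = 8*(-115*(-1/253)) = 8*(5/11) = 40/11)
j = -4463 (j = -87*52 + 61 = -4524 + 61 = -4463)
((v - 21095)/(49711 + j))/A(-100, -75) = ((11438 - 21095)/(49711 - 4463))/(40/11) = -9657/45248*(11/40) = -9657*1/45248*(11/40) = -9657/45248*11/40 = -106227/1809920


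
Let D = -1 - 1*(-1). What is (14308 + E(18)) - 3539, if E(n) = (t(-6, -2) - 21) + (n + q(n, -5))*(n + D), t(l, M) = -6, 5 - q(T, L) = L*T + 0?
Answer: 12776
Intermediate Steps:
q(T, L) = 5 - L*T (q(T, L) = 5 - (L*T + 0) = 5 - L*T)
D = 0 (D = -1 + 1 = 0)
E(n) = -27 + n*(5 + 6*n) (E(n) = (-6 - 21) + (n + (5 - 1*(-5)*n))*(n + 0) = -27 + (n + (5 + 5*n))*n = -27 + (5 + 6*n)*n = -27 + n*(5 + 6*n))
(14308 + E(18)) - 3539 = (14308 + (-27 + 5*18 + 6*18²)) - 3539 = (14308 + (-27 + 90 + 6*324)) - 3539 = (14308 + (-27 + 90 + 1944)) - 3539 = (14308 + 2007) - 3539 = 16315 - 3539 = 12776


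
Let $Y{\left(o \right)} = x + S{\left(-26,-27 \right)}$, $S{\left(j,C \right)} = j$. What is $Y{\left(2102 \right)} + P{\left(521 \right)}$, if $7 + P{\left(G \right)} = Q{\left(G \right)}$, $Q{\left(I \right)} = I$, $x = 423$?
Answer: $911$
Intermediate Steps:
$P{\left(G \right)} = -7 + G$
$Y{\left(o \right)} = 397$ ($Y{\left(o \right)} = 423 - 26 = 397$)
$Y{\left(2102 \right)} + P{\left(521 \right)} = 397 + \left(-7 + 521\right) = 397 + 514 = 911$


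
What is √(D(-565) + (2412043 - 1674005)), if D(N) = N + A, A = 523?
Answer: 2*√184499 ≈ 859.07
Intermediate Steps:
D(N) = 523 + N (D(N) = N + 523 = 523 + N)
√(D(-565) + (2412043 - 1674005)) = √((523 - 565) + (2412043 - 1674005)) = √(-42 + 738038) = √737996 = 2*√184499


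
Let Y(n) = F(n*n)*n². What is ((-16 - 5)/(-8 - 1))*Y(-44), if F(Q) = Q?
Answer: 26236672/3 ≈ 8.7456e+6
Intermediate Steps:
Y(n) = n⁴ (Y(n) = (n*n)*n² = n²*n² = n⁴)
((-16 - 5)/(-8 - 1))*Y(-44) = ((-16 - 5)/(-8 - 1))*(-44)⁴ = -21/(-9)*3748096 = -21*(-⅑)*3748096 = (7/3)*3748096 = 26236672/3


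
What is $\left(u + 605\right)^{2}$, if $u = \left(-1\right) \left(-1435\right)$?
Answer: $4161600$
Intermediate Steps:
$u = 1435$
$\left(u + 605\right)^{2} = \left(1435 + 605\right)^{2} = 2040^{2} = 4161600$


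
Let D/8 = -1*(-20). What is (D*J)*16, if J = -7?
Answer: -17920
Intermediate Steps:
D = 160 (D = 8*(-1*(-20)) = 8*20 = 160)
(D*J)*16 = (160*(-7))*16 = -1120*16 = -17920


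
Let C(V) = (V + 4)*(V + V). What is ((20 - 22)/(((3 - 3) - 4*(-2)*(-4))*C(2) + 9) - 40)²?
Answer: 921608164/576081 ≈ 1599.8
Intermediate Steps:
C(V) = 2*V*(4 + V) (C(V) = (4 + V)*(2*V) = 2*V*(4 + V))
((20 - 22)/(((3 - 3) - 4*(-2)*(-4))*C(2) + 9) - 40)² = ((20 - 22)/(((3 - 3) - 4*(-2)*(-4))*(2*2*(4 + 2)) + 9) - 40)² = (-2/((0 + 8*(-4))*(2*2*6) + 9) - 40)² = (-2/((0 - 32)*24 + 9) - 40)² = (-2/(-32*24 + 9) - 40)² = (-2/(-768 + 9) - 40)² = (-2/(-759) - 40)² = (-2*(-1/759) - 40)² = (2/759 - 40)² = (-30358/759)² = 921608164/576081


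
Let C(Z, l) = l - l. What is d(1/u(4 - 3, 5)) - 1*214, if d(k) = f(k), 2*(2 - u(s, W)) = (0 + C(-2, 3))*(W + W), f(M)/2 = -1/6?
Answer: -643/3 ≈ -214.33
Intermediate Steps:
C(Z, l) = 0
f(M) = -⅓ (f(M) = 2*(-1/6) = 2*(-1*⅙) = 2*(-⅙) = -⅓)
u(s, W) = 2 (u(s, W) = 2 - (0 + 0)*(W + W)/2 = 2 - 0*2*W = 2 - ½*0 = 2 + 0 = 2)
d(k) = -⅓
d(1/u(4 - 3, 5)) - 1*214 = -⅓ - 1*214 = -⅓ - 214 = -643/3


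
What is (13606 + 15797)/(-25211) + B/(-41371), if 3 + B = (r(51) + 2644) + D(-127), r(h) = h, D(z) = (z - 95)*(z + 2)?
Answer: -1983904775/1043004281 ≈ -1.9021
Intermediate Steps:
D(z) = (-95 + z)*(2 + z)
B = 30442 (B = -3 + ((51 + 2644) + (-190 + (-127)² - 93*(-127))) = -3 + (2695 + (-190 + 16129 + 11811)) = -3 + (2695 + 27750) = -3 + 30445 = 30442)
(13606 + 15797)/(-25211) + B/(-41371) = (13606 + 15797)/(-25211) + 30442/(-41371) = 29403*(-1/25211) + 30442*(-1/41371) = -29403/25211 - 30442/41371 = -1983904775/1043004281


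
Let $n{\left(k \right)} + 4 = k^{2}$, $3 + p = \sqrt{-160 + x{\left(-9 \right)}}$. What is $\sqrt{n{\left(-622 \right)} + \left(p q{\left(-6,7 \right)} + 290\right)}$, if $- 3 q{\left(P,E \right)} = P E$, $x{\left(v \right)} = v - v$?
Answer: $2 \sqrt{96782 + 14 i \sqrt{10}} \approx 622.2 + 0.14231 i$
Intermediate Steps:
$x{\left(v \right)} = 0$
$q{\left(P,E \right)} = - \frac{E P}{3}$ ($q{\left(P,E \right)} = - \frac{P E}{3} = - \frac{E P}{3}$)
$p = -3 + 4 i \sqrt{10}$ ($p = -3 + \sqrt{-160 + 0} = -3 + \sqrt{-160} = -3 + 4 i \sqrt{10} \approx -3.0 + 12.649 i$)
$n{\left(k \right)} = -4 + k^{2}$
$\sqrt{n{\left(-622 \right)} + \left(p q{\left(-6,7 \right)} + 290\right)} = \sqrt{\left(-4 + \left(-622\right)^{2}\right) + \left(\left(-3 + 4 i \sqrt{10}\right) \left(\left(- \frac{1}{3}\right) 7 \left(-6\right)\right) + 290\right)} = \sqrt{\left(-4 + 386884\right) + \left(\left(-3 + 4 i \sqrt{10}\right) 14 + 290\right)} = \sqrt{386880 + \left(\left(-42 + 56 i \sqrt{10}\right) + 290\right)} = \sqrt{386880 + \left(248 + 56 i \sqrt{10}\right)} = \sqrt{387128 + 56 i \sqrt{10}}$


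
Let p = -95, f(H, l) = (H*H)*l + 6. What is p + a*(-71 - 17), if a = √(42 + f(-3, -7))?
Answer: -95 - 88*I*√15 ≈ -95.0 - 340.82*I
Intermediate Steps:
f(H, l) = 6 + l*H² (f(H, l) = H²*l + 6 = l*H² + 6 = 6 + l*H²)
a = I*√15 (a = √(42 + (6 - 7*(-3)²)) = √(42 + (6 - 7*9)) = √(42 + (6 - 63)) = √(42 - 57) = √(-15) = I*√15 ≈ 3.873*I)
p + a*(-71 - 17) = -95 + (I*√15)*(-71 - 17) = -95 + (I*√15)*(-88) = -95 - 88*I*√15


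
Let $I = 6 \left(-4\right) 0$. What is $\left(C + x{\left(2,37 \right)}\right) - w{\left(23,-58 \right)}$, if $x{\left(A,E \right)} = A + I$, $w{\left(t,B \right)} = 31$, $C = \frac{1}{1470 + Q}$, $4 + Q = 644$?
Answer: $- \frac{61189}{2110} \approx -29.0$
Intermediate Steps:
$Q = 640$ ($Q = -4 + 644 = 640$)
$I = 0$ ($I = \left(-24\right) 0 = 0$)
$C = \frac{1}{2110}$ ($C = \frac{1}{1470 + 640} = \frac{1}{2110} \approx 0.00047393$)
$x{\left(A,E \right)} = A$ ($x{\left(A,E \right)} = A + 0 = A$)
$\left(C + x{\left(2,37 \right)}\right) - w{\left(23,-58 \right)} = \left(\frac{1}{2110} + 2\right) - 31 = \frac{4221}{2110} - 31 = - \frac{61189}{2110}$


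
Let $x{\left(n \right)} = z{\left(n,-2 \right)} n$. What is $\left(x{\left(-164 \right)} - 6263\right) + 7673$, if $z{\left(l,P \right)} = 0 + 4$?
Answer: $754$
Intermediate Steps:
$z{\left(l,P \right)} = 4$
$x{\left(n \right)} = 4 n$
$\left(x{\left(-164 \right)} - 6263\right) + 7673 = \left(4 \left(-164\right) - 6263\right) + 7673 = \left(-656 - 6263\right) + 7673 = -6919 + 7673 = 754$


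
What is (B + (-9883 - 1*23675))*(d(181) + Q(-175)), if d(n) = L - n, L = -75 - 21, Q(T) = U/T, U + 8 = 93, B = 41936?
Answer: -81367136/35 ≈ -2.3248e+6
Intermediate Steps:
U = 85 (U = -8 + 93 = 85)
Q(T) = 85/T
L = -96
d(n) = -96 - n
(B + (-9883 - 1*23675))*(d(181) + Q(-175)) = (41936 + (-9883 - 1*23675))*((-96 - 1*181) + 85/(-175)) = (41936 + (-9883 - 23675))*((-96 - 181) + 85*(-1/175)) = (41936 - 33558)*(-277 - 17/35) = 8378*(-9712/35) = -81367136/35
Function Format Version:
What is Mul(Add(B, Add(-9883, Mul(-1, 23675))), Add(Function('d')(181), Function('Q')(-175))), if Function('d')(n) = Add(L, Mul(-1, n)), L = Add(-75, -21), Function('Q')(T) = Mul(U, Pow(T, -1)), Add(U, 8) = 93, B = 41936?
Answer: Rational(-81367136, 35) ≈ -2.3248e+6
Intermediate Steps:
U = 85 (U = Add(-8, 93) = 85)
Function('Q')(T) = Mul(85, Pow(T, -1))
L = -96
Function('d')(n) = Add(-96, Mul(-1, n))
Mul(Add(B, Add(-9883, Mul(-1, 23675))), Add(Function('d')(181), Function('Q')(-175))) = Mul(Add(41936, Add(-9883, Mul(-1, 23675))), Add(Add(-96, Mul(-1, 181)), Mul(85, Pow(-175, -1)))) = Mul(Add(41936, Add(-9883, -23675)), Add(Add(-96, -181), Mul(85, Rational(-1, 175)))) = Mul(Add(41936, -33558), Add(-277, Rational(-17, 35))) = Mul(8378, Rational(-9712, 35)) = Rational(-81367136, 35)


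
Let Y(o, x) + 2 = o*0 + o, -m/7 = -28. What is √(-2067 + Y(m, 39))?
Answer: I*√1873 ≈ 43.278*I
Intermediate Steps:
m = 196 (m = -7*(-28) = 196)
Y(o, x) = -2 + o (Y(o, x) = -2 + (o*0 + o) = -2 + (0 + o) = -2 + o)
√(-2067 + Y(m, 39)) = √(-2067 + (-2 + 196)) = √(-2067 + 194) = √(-1873) = I*√1873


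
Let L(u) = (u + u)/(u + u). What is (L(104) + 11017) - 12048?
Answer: -1030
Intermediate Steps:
L(u) = 1 (L(u) = (2*u)/((2*u)) = (2*u)*(1/(2*u)) = 1)
(L(104) + 11017) - 12048 = (1 + 11017) - 12048 = 11018 - 12048 = -1030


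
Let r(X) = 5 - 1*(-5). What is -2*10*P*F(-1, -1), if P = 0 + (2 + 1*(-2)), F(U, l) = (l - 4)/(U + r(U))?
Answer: 0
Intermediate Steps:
r(X) = 10 (r(X) = 5 + 5 = 10)
F(U, l) = (-4 + l)/(10 + U) (F(U, l) = (l - 4)/(U + 10) = (-4 + l)/(10 + U))
P = 0 (P = 0 + (2 - 2) = 0 + 0 = 0)
-2*10*P*F(-1, -1) = -2*10*0*(-4 - 1)/(10 - 1) = -0*-5/9 = -0*(⅑)*(-5) = -0*(-5)/9 = -2*0 = 0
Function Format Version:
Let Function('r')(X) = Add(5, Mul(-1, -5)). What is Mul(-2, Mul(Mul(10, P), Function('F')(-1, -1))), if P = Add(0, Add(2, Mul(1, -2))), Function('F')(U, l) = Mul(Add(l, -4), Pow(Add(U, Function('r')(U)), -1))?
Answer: 0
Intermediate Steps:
Function('r')(X) = 10 (Function('r')(X) = Add(5, 5) = 10)
Function('F')(U, l) = Mul(Pow(Add(10, U), -1), Add(-4, l)) (Function('F')(U, l) = Mul(Add(l, -4), Pow(Add(U, 10), -1)) = Mul(Add(-4, l), Pow(Add(10, U), -1)) = Mul(Pow(Add(10, U), -1), Add(-4, l)))
P = 0 (P = Add(0, Add(2, -2)) = Add(0, 0) = 0)
Mul(-2, Mul(Mul(10, P), Function('F')(-1, -1))) = Mul(-2, Mul(Mul(10, 0), Mul(Pow(Add(10, -1), -1), Add(-4, -1)))) = Mul(-2, Mul(0, Mul(Pow(9, -1), -5))) = Mul(-2, Mul(0, Mul(Rational(1, 9), -5))) = Mul(-2, Mul(0, Rational(-5, 9))) = Mul(-2, 0) = 0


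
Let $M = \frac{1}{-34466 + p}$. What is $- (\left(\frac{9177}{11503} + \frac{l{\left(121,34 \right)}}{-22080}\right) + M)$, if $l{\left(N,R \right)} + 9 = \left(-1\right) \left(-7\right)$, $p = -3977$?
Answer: $- \frac{3895132394149}{4881996512160} \approx -0.79786$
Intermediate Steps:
$l{\left(N,R \right)} = -2$ ($l{\left(N,R \right)} = -9 - -7 = -9 + 7 = -2$)
$M = - \frac{1}{38443}$ ($M = \frac{1}{-34466 - 3977} = \frac{1}{-38443} = - \frac{1}{38443} \approx -2.6013 \cdot 10^{-5}$)
$- (\left(\frac{9177}{11503} + \frac{l{\left(121,34 \right)}}{-22080}\right) + M) = - (\left(\frac{9177}{11503} - \frac{2}{-22080}\right) - \frac{1}{38443}) = - (\left(9177 \cdot \frac{1}{11503} - - \frac{1}{11040}\right) - \frac{1}{38443}) = - (\left(\frac{9177}{11503} + \frac{1}{11040}\right) - \frac{1}{38443}) = - (\frac{101325583}{126993120} - \frac{1}{38443}) = \left(-1\right) \frac{3895132394149}{4881996512160} = - \frac{3895132394149}{4881996512160}$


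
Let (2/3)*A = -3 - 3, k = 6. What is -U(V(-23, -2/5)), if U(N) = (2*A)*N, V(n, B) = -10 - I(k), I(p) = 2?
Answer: -216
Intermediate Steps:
A = -9 (A = 3*(-3 - 3)/2 = (3/2)*(-6) = -9)
V(n, B) = -12 (V(n, B) = -10 - 1*2 = -10 - 2 = -12)
U(N) = -18*N (U(N) = (2*(-9))*N = -18*N)
-U(V(-23, -2/5)) = -(-18)*(-12) = -1*216 = -216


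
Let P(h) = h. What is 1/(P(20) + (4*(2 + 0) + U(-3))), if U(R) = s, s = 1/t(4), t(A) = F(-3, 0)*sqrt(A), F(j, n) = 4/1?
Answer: 8/225 ≈ 0.035556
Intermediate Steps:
F(j, n) = 4 (F(j, n) = 4*1 = 4)
t(A) = 4*sqrt(A)
s = 1/8 (s = 1/(4*sqrt(4)) = 1/(4*2) = 1/8 ≈ 0.12500)
U(R) = 1/8
1/(P(20) + (4*(2 + 0) + U(-3))) = 1/(20 + (4*(2 + 0) + 1/8)) = 1/(20 + (4*2 + 1/8)) = 1/(20 + (8 + 1/8)) = 1/(20 + 65/8) = 1/(225/8) = 8/225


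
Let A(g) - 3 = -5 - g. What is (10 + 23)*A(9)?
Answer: -363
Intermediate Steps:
A(g) = -2 - g (A(g) = 3 + (-5 - g) = -2 - g)
(10 + 23)*A(9) = (10 + 23)*(-2 - 1*9) = 33*(-2 - 9) = 33*(-11) = -363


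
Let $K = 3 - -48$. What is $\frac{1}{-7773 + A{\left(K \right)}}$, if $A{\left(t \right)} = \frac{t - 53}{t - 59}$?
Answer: $- \frac{4}{31091} \approx -0.00012865$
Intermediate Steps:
$K = 51$ ($K = 3 + 48 = 51$)
$A{\left(t \right)} = \frac{-53 + t}{-59 + t}$
$\frac{1}{-7773 + A{\left(K \right)}} = \frac{1}{-7773 + \frac{-53 + 51}{-59 + 51}} = \frac{1}{-7773 + \frac{1}{-8} \left(-2\right)} = \frac{1}{-7773 - - \frac{1}{4}} = \frac{1}{-7773 + \frac{1}{4}} = \frac{1}{- \frac{31091}{4}} = - \frac{4}{31091}$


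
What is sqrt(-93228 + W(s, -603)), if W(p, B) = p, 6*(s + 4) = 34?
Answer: I*sqrt(839037)/3 ≈ 305.33*I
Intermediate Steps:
s = 5/3 (s = -4 + (1/6)*34 = -4 + 17/3 = 5/3 ≈ 1.6667)
sqrt(-93228 + W(s, -603)) = sqrt(-93228 + 5/3) = sqrt(-279679/3) = I*sqrt(839037)/3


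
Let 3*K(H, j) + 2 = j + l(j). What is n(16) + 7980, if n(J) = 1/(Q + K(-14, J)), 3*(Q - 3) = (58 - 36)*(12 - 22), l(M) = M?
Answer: 1444377/181 ≈ 7980.0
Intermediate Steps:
K(H, j) = -⅔ + 2*j/3 (K(H, j) = -⅔ + (j + j)/3 = -⅔ + (2*j)/3 = -⅔ + 2*j/3)
Q = -211/3 (Q = 3 + ((58 - 36)*(12 - 22))/3 = 3 + (22*(-10))/3 = 3 + (⅓)*(-220) = 3 - 220/3 = -211/3 ≈ -70.333)
n(J) = 1/(-71 + 2*J/3) (n(J) = 1/(-211/3 + (-⅔ + 2*J/3)) = 1/(-71 + 2*J/3))
n(16) + 7980 = 3/(-213 + 2*16) + 7980 = 3/(-213 + 32) + 7980 = 3/(-181) + 7980 = 3*(-1/181) + 7980 = -3/181 + 7980 = 1444377/181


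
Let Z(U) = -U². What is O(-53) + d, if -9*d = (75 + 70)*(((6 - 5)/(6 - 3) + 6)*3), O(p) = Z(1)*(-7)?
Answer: -2692/9 ≈ -299.11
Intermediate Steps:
O(p) = 7 (O(p) = -1*1²*(-7) = -1*1*(-7) = -1*(-7) = 7)
d = -2755/9 (d = -(75 + 70)*((6 - 5)/(6 - 3) + 6)*3/9 = -145*(1/3 + 6)*3/9 = -145*(1*(⅓) + 6)*3/9 = -145*(⅓ + 6)*3/9 = -145*(19/3)*3/9 = -145*19/9 = -⅑*2755 = -2755/9 ≈ -306.11)
O(-53) + d = 7 - 2755/9 = -2692/9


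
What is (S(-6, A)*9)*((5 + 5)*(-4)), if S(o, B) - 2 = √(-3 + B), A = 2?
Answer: -720 - 360*I ≈ -720.0 - 360.0*I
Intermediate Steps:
S(o, B) = 2 + √(-3 + B)
(S(-6, A)*9)*((5 + 5)*(-4)) = ((2 + √(-3 + 2))*9)*((5 + 5)*(-4)) = ((2 + √(-1))*9)*(10*(-4)) = ((2 + I)*9)*(-40) = (18 + 9*I)*(-40) = -720 - 360*I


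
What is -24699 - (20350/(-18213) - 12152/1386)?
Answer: -14838874093/601029 ≈ -24689.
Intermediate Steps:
-24699 - (20350/(-18213) - 12152/1386) = -24699 - (20350*(-1/18213) - 12152*1/1386) = -24699 - (-20350/18213 - 868/99) = -24699 - 1*(-5941178/601029) = -24699 + 5941178/601029 = -14838874093/601029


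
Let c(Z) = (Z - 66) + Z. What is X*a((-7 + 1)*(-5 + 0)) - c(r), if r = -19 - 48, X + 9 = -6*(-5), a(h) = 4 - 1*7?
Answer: 137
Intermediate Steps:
a(h) = -3 (a(h) = 4 - 7 = -3)
X = 21 (X = -9 - 6*(-5) = -9 + 30 = 21)
r = -67
c(Z) = -66 + 2*Z (c(Z) = (-66 + Z) + Z = -66 + 2*Z)
X*a((-7 + 1)*(-5 + 0)) - c(r) = 21*(-3) - (-66 + 2*(-67)) = -63 - (-66 - 134) = -63 - 1*(-200) = -63 + 200 = 137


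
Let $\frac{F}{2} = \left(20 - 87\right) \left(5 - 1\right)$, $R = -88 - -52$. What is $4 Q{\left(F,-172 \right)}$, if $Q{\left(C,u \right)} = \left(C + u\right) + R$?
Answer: $-2976$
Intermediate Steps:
$R = -36$ ($R = -88 + 52 = -36$)
$F = -536$ ($F = 2 \left(20 - 87\right) \left(5 - 1\right) = 2 \left(\left(-67\right) 4\right) = 2 \left(-268\right) = -536$)
$Q{\left(C,u \right)} = -36 + C + u$ ($Q{\left(C,u \right)} = \left(C + u\right) - 36 = -36 + C + u$)
$4 Q{\left(F,-172 \right)} = 4 \left(-36 - 536 - 172\right) = 4 \left(-744\right) = -2976$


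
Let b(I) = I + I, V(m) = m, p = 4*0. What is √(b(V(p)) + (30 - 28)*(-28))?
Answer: 2*I*√14 ≈ 7.4833*I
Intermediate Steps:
p = 0
b(I) = 2*I
√(b(V(p)) + (30 - 28)*(-28)) = √(2*0 + (30 - 28)*(-28)) = √(0 + 2*(-28)) = √(0 - 56) = √(-56) = 2*I*√14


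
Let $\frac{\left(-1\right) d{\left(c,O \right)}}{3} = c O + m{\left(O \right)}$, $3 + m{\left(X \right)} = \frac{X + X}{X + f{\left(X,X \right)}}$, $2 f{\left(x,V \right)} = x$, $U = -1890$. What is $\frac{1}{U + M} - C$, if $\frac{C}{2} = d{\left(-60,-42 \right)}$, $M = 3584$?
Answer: $\frac{25596341}{1694} \approx 15110.0$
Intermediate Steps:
$f{\left(x,V \right)} = \frac{x}{2}$
$m{\left(X \right)} = - \frac{5}{3}$ ($m{\left(X \right)} = -3 + \frac{X + X}{X + \frac{X}{2}} = -3 + \frac{2 X}{\frac{3}{2} X} = -3 + 2 X \frac{2}{3 X} = -3 + \frac{4}{3} = - \frac{5}{3}$)
$d{\left(c,O \right)} = 5 - 3 O c$ ($d{\left(c,O \right)} = - 3 \left(c O - \frac{5}{3}\right) = - 3 \left(O c - \frac{5}{3}\right) = - 3 \left(- \frac{5}{3} + O c\right) = 5 - 3 O c$)
$C = -15110$ ($C = 2 \left(5 - \left(-126\right) \left(-60\right)\right) = 2 \left(5 - 7560\right) = 2 \left(-7555\right) = -15110$)
$\frac{1}{U + M} - C = \frac{1}{-1890 + 3584} - -15110 = \frac{1}{1694} + 15110 = \frac{25596341}{1694}$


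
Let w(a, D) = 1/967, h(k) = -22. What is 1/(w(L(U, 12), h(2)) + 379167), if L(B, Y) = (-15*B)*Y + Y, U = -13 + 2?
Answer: 967/366654490 ≈ 2.6374e-6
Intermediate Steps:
U = -11
L(B, Y) = Y - 15*B*Y (L(B, Y) = -15*B*Y + Y = Y - 15*B*Y)
w(a, D) = 1/967
1/(w(L(U, 12), h(2)) + 379167) = 1/(1/967 + 379167) = 1/(366654490/967) = 967/366654490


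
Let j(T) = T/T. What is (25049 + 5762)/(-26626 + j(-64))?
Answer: -30811/26625 ≈ -1.1572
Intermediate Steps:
j(T) = 1
(25049 + 5762)/(-26626 + j(-64)) = (25049 + 5762)/(-26626 + 1) = 30811/(-26625) = 30811*(-1/26625) = -30811/26625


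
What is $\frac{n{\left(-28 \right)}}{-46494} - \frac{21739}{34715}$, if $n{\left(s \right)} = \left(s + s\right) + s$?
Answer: $- \frac{23995643}{38429505} \approx -0.62441$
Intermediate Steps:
$n{\left(s \right)} = 3 s$ ($n{\left(s \right)} = 2 s + s = 3 s$)
$\frac{n{\left(-28 \right)}}{-46494} - \frac{21739}{34715} = \frac{3 \left(-28\right)}{-46494} - \frac{21739}{34715} = \left(-84\right) \left(- \frac{1}{46494}\right) - \frac{21739}{34715} = \frac{2}{1107} - \frac{21739}{34715} = - \frac{23995643}{38429505}$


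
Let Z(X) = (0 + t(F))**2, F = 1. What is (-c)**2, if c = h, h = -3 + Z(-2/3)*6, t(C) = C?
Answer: 9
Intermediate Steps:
Z(X) = 1 (Z(X) = (0 + 1)**2 = 1**2 = 1)
h = 3 (h = -3 + 1*6 = -3 + 6 = 3)
c = 3
(-c)**2 = (-1*3)**2 = (-3)**2 = 9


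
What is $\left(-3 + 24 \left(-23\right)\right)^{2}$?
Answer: $308025$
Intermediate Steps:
$\left(-3 + 24 \left(-23\right)\right)^{2} = \left(-3 - 552\right)^{2} = \left(-555\right)^{2} = 308025$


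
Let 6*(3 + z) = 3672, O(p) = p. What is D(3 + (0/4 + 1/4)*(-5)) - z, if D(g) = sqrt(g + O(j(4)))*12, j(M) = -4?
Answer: -609 + 18*I ≈ -609.0 + 18.0*I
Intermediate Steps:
z = 609 (z = -3 + (1/6)*3672 = -3 + 612 = 609)
D(g) = 12*sqrt(-4 + g) (D(g) = sqrt(g - 4)*12 = sqrt(-4 + g)*12 = 12*sqrt(-4 + g))
D(3 + (0/4 + 1/4)*(-5)) - z = 12*sqrt(-4 + (3 + (0/4 + 1/4)*(-5))) - 1*609 = 12*sqrt(-4 + (3 + (0*(1/4) + 1*(1/4))*(-5))) - 609 = 12*sqrt(-4 + (3 + (0 + 1/4)*(-5))) - 609 = 12*sqrt(-4 + (3 + (1/4)*(-5))) - 609 = 12*sqrt(-4 + (3 - 5/4)) - 609 = 12*sqrt(-4 + 7/4) - 609 = 12*sqrt(-9/4) - 609 = 12*(3*I/2) - 609 = 18*I - 609 = -609 + 18*I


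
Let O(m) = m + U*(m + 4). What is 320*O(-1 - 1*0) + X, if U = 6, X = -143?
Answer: 5297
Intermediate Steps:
O(m) = 24 + 7*m (O(m) = m + 6*(m + 4) = m + 6*(4 + m) = m + (24 + 6*m) = 24 + 7*m)
320*O(-1 - 1*0) + X = 320*(24 + 7*(-1 - 1*0)) - 143 = 320*(24 + 7*(-1 + 0)) - 143 = 320*(24 + 7*(-1)) - 143 = 320*(24 - 7) - 143 = 320*17 - 143 = 5440 - 143 = 5297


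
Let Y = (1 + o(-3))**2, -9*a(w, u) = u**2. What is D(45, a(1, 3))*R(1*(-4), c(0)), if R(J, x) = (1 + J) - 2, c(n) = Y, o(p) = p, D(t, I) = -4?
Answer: 20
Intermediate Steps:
a(w, u) = -u**2/9
Y = 4 (Y = (1 - 3)**2 = (-2)**2 = 4)
c(n) = 4
R(J, x) = -1 + J
D(45, a(1, 3))*R(1*(-4), c(0)) = -4*(-1 + 1*(-4)) = -4*(-1 - 4) = -4*(-5) = 20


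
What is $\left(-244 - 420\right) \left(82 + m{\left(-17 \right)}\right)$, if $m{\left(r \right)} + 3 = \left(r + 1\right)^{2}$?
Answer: $-222440$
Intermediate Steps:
$m{\left(r \right)} = -3 + \left(1 + r\right)^{2}$ ($m{\left(r \right)} = -3 + \left(r + 1\right)^{2} = -3 + \left(1 + r\right)^{2}$)
$\left(-244 - 420\right) \left(82 + m{\left(-17 \right)}\right) = \left(-244 - 420\right) \left(82 - \left(3 - \left(1 - 17\right)^{2}\right)\right) = - 664 \left(82 - \left(3 - \left(-16\right)^{2}\right)\right) = - 664 \left(82 + \left(-3 + 256\right)\right) = - 664 \left(82 + 253\right) = \left(-664\right) 335 = -222440$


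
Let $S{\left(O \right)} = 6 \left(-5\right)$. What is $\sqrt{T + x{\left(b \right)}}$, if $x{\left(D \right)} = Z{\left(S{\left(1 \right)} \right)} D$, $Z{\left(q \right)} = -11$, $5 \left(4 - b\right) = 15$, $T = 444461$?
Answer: $5 \sqrt{17778} \approx 666.67$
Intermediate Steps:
$b = 1$ ($b = 4 - 3 = 1$)
$S{\left(O \right)} = -30$
$x{\left(D \right)} = - 11 D$
$\sqrt{T + x{\left(b \right)}} = \sqrt{444461 - 11} = \sqrt{444450} = 5 \sqrt{17778}$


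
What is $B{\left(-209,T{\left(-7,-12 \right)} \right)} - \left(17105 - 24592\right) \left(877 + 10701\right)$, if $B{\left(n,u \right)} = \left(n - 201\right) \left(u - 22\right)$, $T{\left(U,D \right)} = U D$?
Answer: $86659066$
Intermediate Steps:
$T{\left(U,D \right)} = D U$
$B{\left(n,u \right)} = \left(-201 + n\right) \left(-22 + u\right)$
$B{\left(-209,T{\left(-7,-12 \right)} \right)} - \left(17105 - 24592\right) \left(877 + 10701\right) = \left(4422 - 201 \left(\left(-12\right) \left(-7\right)\right) - -4598 - 209 \left(\left(-12\right) \left(-7\right)\right)\right) - \left(17105 - 24592\right) \left(877 + 10701\right) = \left(4422 - 16884 + 4598 - 17556\right) - \left(-7487\right) 11578 = \left(4422 - 16884 + 4598 - 17556\right) - -86684486 = -25420 + 86684486 = 86659066$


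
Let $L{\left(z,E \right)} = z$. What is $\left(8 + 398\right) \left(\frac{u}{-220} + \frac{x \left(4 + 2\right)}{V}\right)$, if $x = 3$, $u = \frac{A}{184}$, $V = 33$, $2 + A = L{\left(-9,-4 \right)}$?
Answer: $\frac{4484473}{20240} \approx 221.56$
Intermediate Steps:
$A = -11$ ($A = -2 - 9 = -11$)
$u = - \frac{11}{184} \approx -0.059783$
$\left(8 + 398\right) \left(\frac{u}{-220} + \frac{x \left(4 + 2\right)}{V}\right) = \left(8 + 398\right) \left(- \frac{11}{184 \left(-220\right)} + \frac{3 \left(4 + 2\right)}{33}\right) = 406 \left(\left(- \frac{11}{184}\right) \left(- \frac{1}{220}\right) + 3 \cdot 6 \cdot \frac{1}{33}\right) = 406 \left(\frac{1}{3680} + 18 \cdot \frac{1}{33}\right) = 406 \left(\frac{1}{3680} + \frac{6}{11}\right) = 406 \cdot \frac{22091}{40480} = \frac{4484473}{20240}$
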